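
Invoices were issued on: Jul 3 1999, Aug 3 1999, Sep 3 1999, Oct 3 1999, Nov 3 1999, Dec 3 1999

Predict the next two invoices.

Jan 3 2000, Feb 3 2000

Each date is the 3rd; the gaps (31, 31, 30, 31, 30) track the month lengths.
The rule is the 3rd of each month.
January 2000: Jan 3 2000.
February 2000: Feb 3 2000.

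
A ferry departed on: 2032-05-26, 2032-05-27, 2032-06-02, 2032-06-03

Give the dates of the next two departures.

Gaps: 1, 6, 1 days — not constant, but cyclic with period 2.
The events fall on every Wednesday and Thursday.
The following Wednesday is 2032-06-09.
Next Thursday: 2032-06-10.

2032-06-09, 2032-06-10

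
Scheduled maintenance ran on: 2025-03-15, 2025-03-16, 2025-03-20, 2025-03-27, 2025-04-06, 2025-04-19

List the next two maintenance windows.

Intervals are 1, 4, 7, 10, 13 days — an arithmetic progression with common difference 3.
Next gap: 16 days. 2025-04-19 + 16 days = 2025-05-05.
Next gap: 19 days. 2025-05-05 + 19 days = 2025-05-24.

2025-05-05, 2025-05-24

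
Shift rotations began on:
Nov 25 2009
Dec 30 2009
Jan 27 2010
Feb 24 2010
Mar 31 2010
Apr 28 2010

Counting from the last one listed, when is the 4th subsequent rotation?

Every date is a Wednesday; gaps 35, 28, 28, 35, 28 days.
Each is the last Wednesday of its month (at least one falls on the 29th or later, ruling out '4th Wednesday').
May 2010 ends with Wednesday May 26 2010.
Last Wednesday of June 2010: Jun 30 2010.
Last Wednesday of July 2010: Jul 28 2010.
August 2010 ends with Wednesday Aug 25 2010.

Aug 25 2010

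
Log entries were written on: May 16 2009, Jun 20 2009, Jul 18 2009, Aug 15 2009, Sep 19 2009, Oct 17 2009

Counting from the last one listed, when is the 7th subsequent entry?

May 15 2010

These are Saturdays at 28- or 35-day spacing (35, 28, 28, 35, 28).
The pattern: 3rd Saturday of the month.
3rd Saturday of November 2009: Nov 21 2009.
December 2009 — 3rd Saturday is Dec 19 2009.
January 2010 — 3rd Saturday is Jan 16 2010.
February 2010 — 3rd Saturday is Feb 20 2010.
March 2010 — 3rd Saturday is Mar 20 2010.
April 2010 — 3rd Saturday is Apr 17 2010.
3rd Saturday of May 2010: May 15 2010.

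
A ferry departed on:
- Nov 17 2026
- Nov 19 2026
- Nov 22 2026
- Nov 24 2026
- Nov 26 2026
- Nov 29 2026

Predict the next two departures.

Dec 1 2026, Dec 3 2026

Every event lands on a Tuesday or Thursday or Sunday (gaps cycle 2, 3, 2, 2, 3).
So the schedule is: every Tuesday, Thursday and Sunday.
The following Tuesday is Dec 1 2026.
The following Thursday is Dec 3 2026.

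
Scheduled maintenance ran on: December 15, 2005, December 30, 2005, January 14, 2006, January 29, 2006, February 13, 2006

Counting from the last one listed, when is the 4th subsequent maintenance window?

Gaps between consecutive events: 15, 15, 15, 15 days — a constant 15-day interval.
February 13, 2006 + 15 days = February 28, 2006.
February 28, 2006 + 15 days = March 15, 2006.
March 15, 2006 + 15 days = March 30, 2006.
March 30, 2006 + 15 days = April 14, 2006.

April 14, 2006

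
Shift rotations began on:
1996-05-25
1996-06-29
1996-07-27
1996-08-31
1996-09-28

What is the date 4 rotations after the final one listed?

1997-01-25

Every date is a Saturday; gaps 35, 28, 35, 28 days.
Each is the last Saturday of its month (at least one falls on the 29th or later, ruling out '4th Saturday').
Last Saturday of October 1996: 1996-10-26.
November 1996 ends with Saturday 1996-11-30.
Last Saturday of December 1996: 1996-12-28.
Last Saturday of January 1997: 1997-01-25.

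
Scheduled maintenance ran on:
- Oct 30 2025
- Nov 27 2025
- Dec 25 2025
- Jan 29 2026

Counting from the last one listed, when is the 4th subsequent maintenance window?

These are Thursdays with 28, 28, 35-day gaps.
Each is the final Thursday of its month — Oct 30 2025 is past the 28th, so '4th Thursday' doesn't fit.
Last Thursday of February 2026: Feb 26 2026.
March 2026 ends with Thursday Mar 26 2026.
April 2026 ends with Thursday Apr 30 2026.
May 2026 ends with Thursday May 28 2026.

May 28 2026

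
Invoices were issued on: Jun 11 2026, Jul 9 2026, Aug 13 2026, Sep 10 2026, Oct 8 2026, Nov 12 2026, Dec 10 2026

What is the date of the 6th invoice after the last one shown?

These are Thursdays at 28- or 35-day spacing (28, 35, 28, 28, 35, 28).
The pattern: 2nd Thursday of the month.
2nd Thursday of January 2027: Jan 14 2027.
2nd Thursday of February 2027: Feb 11 2027.
2nd Thursday of March 2027: Mar 11 2027.
2nd Thursday of April 2027: Apr 8 2027.
May 2027 — 2nd Thursday is May 13 2027.
June 2027 — 2nd Thursday is Jun 10 2027.

Jun 10 2027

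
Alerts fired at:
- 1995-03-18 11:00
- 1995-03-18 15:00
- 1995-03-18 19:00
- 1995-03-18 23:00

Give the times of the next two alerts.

Gaps: 4, 4, 4 hours — each event is 4 hours after the previous one.
1995-03-18 23:00 + 4 h = 1995-03-19 03:00.
1995-03-19 03:00 + 4 h = 1995-03-19 07:00.

1995-03-19 03:00, 1995-03-19 07:00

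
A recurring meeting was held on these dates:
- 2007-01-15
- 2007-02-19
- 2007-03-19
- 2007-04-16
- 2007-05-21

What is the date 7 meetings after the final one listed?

2007-12-17

All dates are Mondays, 35, 28, 28, 35 days apart.
Specifically, the 3rd Monday of each month.
June 2007 — 3rd Monday is 2007-06-18.
3rd Monday of July 2007: 2007-07-16.
3rd Monday of August 2007: 2007-08-20.
September 2007 — 3rd Monday is 2007-09-17.
October 2007 — 3rd Monday is 2007-10-15.
November 2007 — 3rd Monday is 2007-11-19.
December 2007 — 3rd Monday is 2007-12-17.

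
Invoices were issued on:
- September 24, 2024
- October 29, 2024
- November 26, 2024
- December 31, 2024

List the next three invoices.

January 28, 2025; February 25, 2025; March 25, 2025

Every date is a Tuesday; gaps 35, 28, 35 days.
Each is the last Tuesday of its month (at least one falls on the 29th or later, ruling out '4th Tuesday').
January 2025 ends with Tuesday January 28, 2025.
Last Tuesday of February 2025: February 25, 2025.
Last Tuesday of March 2025: March 25, 2025.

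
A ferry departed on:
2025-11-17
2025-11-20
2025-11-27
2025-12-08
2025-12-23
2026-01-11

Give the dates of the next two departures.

Intervals are 3, 7, 11, 15, 19 days — an arithmetic progression with common difference 4.
Next gap: 23 days. 2026-01-11 + 23 days = 2026-02-03.
Next gap: 27 days. 2026-02-03 + 27 days = 2026-03-02.

2026-02-03, 2026-03-02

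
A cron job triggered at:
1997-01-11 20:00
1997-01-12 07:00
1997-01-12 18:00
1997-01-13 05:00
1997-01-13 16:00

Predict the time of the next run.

Gaps: 11, 11, 11, 11 hours — each event is 11 hours after the previous one.
1997-01-13 16:00 + 11 h = 1997-01-14 03:00.

1997-01-14 03:00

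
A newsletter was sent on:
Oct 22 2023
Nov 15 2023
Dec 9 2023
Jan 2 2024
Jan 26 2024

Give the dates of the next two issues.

Gaps between consecutive events: 24, 24, 24, 24 days — a constant 24-day interval.
Jan 26 2024 + 24 days = Feb 19 2024.
Feb 19 2024 + 24 days = Mar 14 2024.

Feb 19 2024, Mar 14 2024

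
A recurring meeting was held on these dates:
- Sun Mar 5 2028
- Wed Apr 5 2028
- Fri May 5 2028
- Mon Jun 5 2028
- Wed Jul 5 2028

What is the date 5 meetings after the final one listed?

Each date is the 5th; the gaps (31, 30, 31, 30) track the month lengths.
The rule is the 5th of each month.
Next: August 2028 → Sat Aug 5 2028.
September 2028: Tue Sep 5 2028.
October 2028: Thu Oct 5 2028.
Next: November 2028 → Sun Nov 5 2028.
December 2028: Tue Dec 5 2028.

Tue Dec 5 2028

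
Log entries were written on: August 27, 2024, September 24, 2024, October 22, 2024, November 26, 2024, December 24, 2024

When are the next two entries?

These are Tuesdays at 28- or 35-day spacing (28, 28, 35, 28).
The pattern: 4th Tuesday of the month.
January 2025 — 4th Tuesday is January 28, 2025.
February 2025 — 4th Tuesday is February 25, 2025.

January 28, 2025; February 25, 2025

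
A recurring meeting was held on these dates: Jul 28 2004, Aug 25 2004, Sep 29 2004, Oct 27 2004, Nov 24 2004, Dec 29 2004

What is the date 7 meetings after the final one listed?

Jul 27 2005

These are Wednesdays with 28, 35, 28, 28, 35-day gaps.
Each is the final Wednesday of its month — Sep 29 2004 is past the 28th, so '4th Wednesday' doesn't fit.
January 2005 ends with Wednesday Jan 26 2005.
Last Wednesday of February 2005: Feb 23 2005.
Last Wednesday of March 2005: Mar 30 2005.
Last Wednesday of April 2005: Apr 27 2005.
Last Wednesday of May 2005: May 25 2005.
Last Wednesday of June 2005: Jun 29 2005.
July 2005 ends with Wednesday Jul 27 2005.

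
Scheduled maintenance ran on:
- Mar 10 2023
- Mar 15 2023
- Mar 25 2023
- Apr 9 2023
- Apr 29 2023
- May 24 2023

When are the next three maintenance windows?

Jun 23 2023, Jul 28 2023, Sep 6 2023

Intervals are 5, 10, 15, 20, 25 days — an arithmetic progression with common difference 5.
Next gap: 30 days. May 24 2023 + 30 days = Jun 23 2023.
Next gap: 35 days. Jun 23 2023 + 35 days = Jul 28 2023.
Next gap: 40 days. Jul 28 2023 + 40 days = Sep 6 2023.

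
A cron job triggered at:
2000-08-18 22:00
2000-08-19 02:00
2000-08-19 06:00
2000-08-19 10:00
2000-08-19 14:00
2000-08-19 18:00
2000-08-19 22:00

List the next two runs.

Spacing: 4, 4, 4, 4, 4, 4 h — constant 4 h.
2000-08-19 22:00 + 4 h = 2000-08-20 02:00.
2000-08-20 02:00 + 4 h = 2000-08-20 06:00.

2000-08-20 02:00, 2000-08-20 06:00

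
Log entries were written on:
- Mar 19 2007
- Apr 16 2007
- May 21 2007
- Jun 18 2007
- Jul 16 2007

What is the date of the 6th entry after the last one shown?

Jan 21 2008

Gaps: 28, 35, 28, 28 days — a mix of 28 and 35. Every date is a Monday.
Each is the 3rd Monday of its month.
August 2007 — 3rd Monday is Aug 20 2007.
September 2007 — 3rd Monday is Sep 17 2007.
October 2007 — 3rd Monday is Oct 15 2007.
November 2007 — 3rd Monday is Nov 19 2007.
December 2007 — 3rd Monday is Dec 17 2007.
January 2008 — 3rd Monday is Jan 21 2008.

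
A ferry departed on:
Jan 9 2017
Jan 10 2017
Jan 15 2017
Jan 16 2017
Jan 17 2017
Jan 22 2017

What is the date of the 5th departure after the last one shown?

Jan 31 2017

The gap pattern 1, 5, 1, 1, 5 repeats every 3 events.
These are the Mondays, Tuesdays and Sundays of each week.
Next Monday: Jan 23 2017.
Next Tuesday: Jan 24 2017.
Next Sunday: Jan 29 2017.
Next Monday: Jan 30 2017.
Next Tuesday: Jan 31 2017.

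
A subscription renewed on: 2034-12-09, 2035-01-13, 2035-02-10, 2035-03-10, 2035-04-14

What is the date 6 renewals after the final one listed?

2035-10-13

All dates are Saturdays, 35, 28, 28, 35 days apart.
Specifically, the 2nd Saturday of each month.
2nd Saturday of May 2035: 2035-05-12.
June 2035 — 2nd Saturday is 2035-06-09.
2nd Saturday of July 2035: 2035-07-14.
2nd Saturday of August 2035: 2035-08-11.
September 2035 — 2nd Saturday is 2035-09-08.
October 2035 — 2nd Saturday is 2035-10-13.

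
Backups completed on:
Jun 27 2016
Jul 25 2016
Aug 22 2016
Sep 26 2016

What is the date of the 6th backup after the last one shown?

Mar 27 2017

Gaps: 28, 28, 35 days — a mix of 28 and 35. Every date is a Monday.
Each is the 4th Monday of its month.
4th Monday of October 2016: Oct 24 2016.
4th Monday of November 2016: Nov 28 2016.
4th Monday of December 2016: Dec 26 2016.
January 2017 — 4th Monday is Jan 23 2017.
4th Monday of February 2017: Feb 27 2017.
4th Monday of March 2017: Mar 27 2017.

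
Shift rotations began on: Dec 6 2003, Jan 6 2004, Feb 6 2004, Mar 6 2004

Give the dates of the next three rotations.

Apr 6 2004, May 6 2004, Jun 6 2004

Each date is the 6th; the gaps (31, 31, 29) track the month lengths.
The rule is the 6th of each month.
April 2004: Apr 6 2004.
Next: May 2004 → May 6 2004.
Next: June 2004 → Jun 6 2004.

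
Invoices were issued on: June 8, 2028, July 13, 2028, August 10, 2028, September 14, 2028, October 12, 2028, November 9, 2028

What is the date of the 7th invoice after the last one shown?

June 14, 2029

All dates are Thursdays, 35, 28, 35, 28, 28 days apart.
Specifically, the 2nd Thursday of each month.
2nd Thursday of December 2028: December 14, 2028.
January 2029 — 2nd Thursday is January 11, 2029.
February 2029 — 2nd Thursday is February 8, 2029.
2nd Thursday of March 2029: March 8, 2029.
2nd Thursday of April 2029: April 12, 2029.
May 2029 — 2nd Thursday is May 10, 2029.
2nd Thursday of June 2029: June 14, 2029.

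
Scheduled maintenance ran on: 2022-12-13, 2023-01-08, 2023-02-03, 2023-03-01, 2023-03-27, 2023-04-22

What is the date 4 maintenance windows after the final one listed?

2023-08-04

The spacing is 26, 26, 26, 26, 26 days — always 26 days.
2023-04-22 + 26 days = 2023-05-18.
2023-05-18 + 26 days = 2023-06-13.
2023-06-13 + 26 days = 2023-07-09.
2023-07-09 + 26 days = 2023-08-04.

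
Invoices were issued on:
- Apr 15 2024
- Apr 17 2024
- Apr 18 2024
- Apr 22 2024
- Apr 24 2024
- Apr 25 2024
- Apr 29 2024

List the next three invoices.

May 1 2024, May 2 2024, May 6 2024

Gaps: 2, 1, 4, 2, 1, 4 days — not constant, but cyclic with period 3.
The events fall on every Monday, Wednesday and Thursday.
The following Wednesday is May 1 2024.
The following Thursday is May 2 2024.
Next Monday: May 6 2024.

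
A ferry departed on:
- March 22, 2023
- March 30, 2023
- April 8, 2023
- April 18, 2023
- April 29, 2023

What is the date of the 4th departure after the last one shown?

June 22, 2023

Gaps: 8, 9, 10, 11 days — each gap is 1 larger than the previous one.
Next gap: 12 days. April 29, 2023 + 12 days = May 11, 2023.
Next gap: 13 days. May 11, 2023 + 13 days = May 24, 2023.
Next gap: 14 days. May 24, 2023 + 14 days = June 7, 2023.
Next gap: 15 days. June 7, 2023 + 15 days = June 22, 2023.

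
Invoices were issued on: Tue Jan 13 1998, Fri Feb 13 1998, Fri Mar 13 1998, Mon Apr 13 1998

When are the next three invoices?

The day-of-month is always 13 (31, 28, 31 days between events).
So this recurs on the 13th of each month.
May 1998: Wed May 13 1998.
Next: June 1998 → Sat Jun 13 1998.
Next: July 1998 → Mon Jul 13 1998.

Wed May 13 1998, Sat Jun 13 1998, Mon Jul 13 1998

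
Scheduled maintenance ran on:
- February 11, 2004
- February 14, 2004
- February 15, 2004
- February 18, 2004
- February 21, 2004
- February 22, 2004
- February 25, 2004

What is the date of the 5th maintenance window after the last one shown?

March 7, 2004

Gaps: 3, 1, 3, 3, 1, 3 days — not constant, but cyclic with period 3.
The events fall on every Wednesday, Saturday and Sunday.
The following Saturday is February 28, 2004.
Next Sunday: February 29, 2004.
The following Wednesday is March 3, 2004.
Next Saturday: March 6, 2004.
Next Sunday: March 7, 2004.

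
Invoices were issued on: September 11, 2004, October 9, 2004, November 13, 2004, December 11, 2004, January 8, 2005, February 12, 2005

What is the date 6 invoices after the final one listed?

Gaps: 28, 35, 28, 28, 35 days — a mix of 28 and 35. Every date is a Saturday.
Each is the 2nd Saturday of its month.
March 2005 — 2nd Saturday is March 12, 2005.
April 2005 — 2nd Saturday is April 9, 2005.
May 2005 — 2nd Saturday is May 14, 2005.
2nd Saturday of June 2005: June 11, 2005.
July 2005 — 2nd Saturday is July 9, 2005.
August 2005 — 2nd Saturday is August 13, 2005.

August 13, 2005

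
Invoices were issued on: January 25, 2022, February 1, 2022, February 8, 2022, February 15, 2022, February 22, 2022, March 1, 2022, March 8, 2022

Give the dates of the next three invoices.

March 15, 2022; March 22, 2022; March 29, 2022

Gaps between consecutive events: 7, 7, 7, 7, 7, 7 days — a constant 7-day interval.
March 8, 2022 + 7 days = March 15, 2022.
March 15, 2022 + 7 days = March 22, 2022.
March 22, 2022 + 7 days = March 29, 2022.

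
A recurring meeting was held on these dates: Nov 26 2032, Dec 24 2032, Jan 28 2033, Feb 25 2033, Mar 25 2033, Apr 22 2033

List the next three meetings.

Gaps: 28, 35, 28, 28, 28 days — a mix of 28 and 35. Every date is a Friday.
Each is the 4th Friday of its month.
4th Friday of May 2033: May 27 2033.
June 2033 — 4th Friday is Jun 24 2033.
4th Friday of July 2033: Jul 22 2033.

May 27 2033, Jun 24 2033, Jul 22 2033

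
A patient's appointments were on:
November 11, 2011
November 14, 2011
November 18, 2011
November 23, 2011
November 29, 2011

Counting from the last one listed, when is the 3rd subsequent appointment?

December 23, 2011

Gaps: 3, 4, 5, 6 days — each gap is 1 larger than the previous one.
Next gap: 7 days. November 29, 2011 + 7 days = December 6, 2011.
Next gap: 8 days. December 6, 2011 + 8 days = December 14, 2011.
Next gap: 9 days. December 14, 2011 + 9 days = December 23, 2011.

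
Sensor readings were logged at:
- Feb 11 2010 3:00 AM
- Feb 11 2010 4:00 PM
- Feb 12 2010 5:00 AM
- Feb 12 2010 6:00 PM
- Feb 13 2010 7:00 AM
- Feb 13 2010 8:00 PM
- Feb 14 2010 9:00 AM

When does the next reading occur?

The interval is a steady 13 hours (13, 13, 13, 13, 13, 13).
Feb 14 2010 9:00 AM + 13 h = Feb 14 2010 10:00 PM.

Feb 14 2010 10:00 PM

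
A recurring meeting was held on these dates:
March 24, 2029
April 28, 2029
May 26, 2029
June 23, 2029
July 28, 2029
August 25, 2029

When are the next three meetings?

September 22, 2029; October 27, 2029; November 24, 2029

All dates are Saturdays, 35, 28, 28, 35, 28 days apart.
Specifically, the 4th Saturday of each month.
September 2029 — 4th Saturday is September 22, 2029.
4th Saturday of October 2029: October 27, 2029.
4th Saturday of November 2029: November 24, 2029.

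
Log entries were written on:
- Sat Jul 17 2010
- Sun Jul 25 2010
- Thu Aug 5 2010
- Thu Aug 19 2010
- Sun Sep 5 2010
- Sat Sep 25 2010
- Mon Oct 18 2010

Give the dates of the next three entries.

Sat Nov 13 2010, Sun Dec 12 2010, Thu Jan 13 2011

Intervals are 8, 11, 14, 17, 20, 23 days — an arithmetic progression with common difference 3.
Next gap: 26 days. Mon Oct 18 2010 + 26 days = Sat Nov 13 2010.
Next gap: 29 days. Sat Nov 13 2010 + 29 days = Sun Dec 12 2010.
Next gap: 32 days. Sun Dec 12 2010 + 32 days = Thu Jan 13 2011.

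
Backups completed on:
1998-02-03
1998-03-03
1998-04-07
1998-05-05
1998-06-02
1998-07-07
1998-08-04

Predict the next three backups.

1998-09-01, 1998-10-06, 1998-11-03

All dates are Tuesdays, 28, 35, 28, 28, 35, 28 days apart.
Specifically, the 1st Tuesday of each month.
1st Tuesday of September 1998: 1998-09-01.
1st Tuesday of October 1998: 1998-10-06.
1st Tuesday of November 1998: 1998-11-03.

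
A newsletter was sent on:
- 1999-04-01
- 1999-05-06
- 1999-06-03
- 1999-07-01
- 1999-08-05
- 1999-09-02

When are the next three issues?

1999-10-07, 1999-11-04, 1999-12-02

Gaps: 35, 28, 28, 35, 28 days — a mix of 28 and 35. Every date is a Thursday.
Each is the 1st Thursday of its month.
October 1999 — 1st Thursday is 1999-10-07.
November 1999 — 1st Thursday is 1999-11-04.
December 1999 — 1st Thursday is 1999-12-02.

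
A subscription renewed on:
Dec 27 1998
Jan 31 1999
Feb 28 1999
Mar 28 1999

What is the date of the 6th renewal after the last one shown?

These are Sundays with 35, 28, 28-day gaps.
Each is the final Sunday of its month — Jan 31 1999 is past the 28th, so '4th Sunday' doesn't fit.
April 1999 ends with Sunday Apr 25 1999.
Last Sunday of May 1999: May 30 1999.
Last Sunday of June 1999: Jun 27 1999.
July 1999 ends with Sunday Jul 25 1999.
Last Sunday of August 1999: Aug 29 1999.
September 1999 ends with Sunday Sep 26 1999.

Sep 26 1999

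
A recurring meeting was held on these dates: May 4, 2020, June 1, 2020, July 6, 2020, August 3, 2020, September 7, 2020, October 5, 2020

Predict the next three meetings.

November 2, 2020; December 7, 2020; January 4, 2021

These are Mondays at 28- or 35-day spacing (28, 35, 28, 35, 28).
The pattern: 1st Monday of the month.
1st Monday of November 2020: November 2, 2020.
December 2020 — 1st Monday is December 7, 2020.
1st Monday of January 2021: January 4, 2021.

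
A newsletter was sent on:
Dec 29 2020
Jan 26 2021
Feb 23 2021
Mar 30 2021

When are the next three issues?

All Tuesdays; the gaps (28, 28, 35) vary with month length.
This is the last Tuesday of each month.
April 2021 ends with Tuesday Apr 27 2021.
Last Tuesday of May 2021: May 25 2021.
Last Tuesday of June 2021: Jun 29 2021.

Apr 27 2021, May 25 2021, Jun 29 2021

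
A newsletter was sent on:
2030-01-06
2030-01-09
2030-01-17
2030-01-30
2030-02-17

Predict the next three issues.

Intervals are 3, 8, 13, 18 days — an arithmetic progression with common difference 5.
Next gap: 23 days. 2030-02-17 + 23 days = 2030-03-12.
Next gap: 28 days. 2030-03-12 + 28 days = 2030-04-09.
Next gap: 33 days. 2030-04-09 + 33 days = 2030-05-12.

2030-03-12, 2030-04-09, 2030-05-12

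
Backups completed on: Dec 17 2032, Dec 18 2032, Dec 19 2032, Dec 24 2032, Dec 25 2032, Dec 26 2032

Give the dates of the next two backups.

The gap pattern 1, 1, 5, 1, 1 repeats every 3 events.
These are the Fridays, Saturdays and Sundays of each week.
Next Friday: Dec 31 2032.
Next Saturday: Jan 1 2033.

Dec 31 2032, Jan 1 2033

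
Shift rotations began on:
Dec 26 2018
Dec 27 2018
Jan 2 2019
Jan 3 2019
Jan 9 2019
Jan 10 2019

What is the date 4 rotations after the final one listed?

The gap pattern 1, 6, 1, 6, 1 repeats every 2 events.
These are the Wednesdays and Thursdays of each week.
Next Wednesday: Jan 16 2019.
Next Thursday: Jan 17 2019.
Next Wednesday: Jan 23 2019.
Next Thursday: Jan 24 2019.

Jan 24 2019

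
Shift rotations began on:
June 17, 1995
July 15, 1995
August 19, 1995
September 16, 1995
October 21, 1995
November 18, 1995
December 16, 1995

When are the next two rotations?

January 20, 1996; February 17, 1996

Gaps: 28, 35, 28, 35, 28, 28 days — a mix of 28 and 35. Every date is a Saturday.
Each is the 3rd Saturday of its month.
3rd Saturday of January 1996: January 20, 1996.
February 1996 — 3rd Saturday is February 17, 1996.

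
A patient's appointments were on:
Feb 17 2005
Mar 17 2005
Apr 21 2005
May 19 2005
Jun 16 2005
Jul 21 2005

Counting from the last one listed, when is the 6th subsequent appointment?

Jan 19 2006

Gaps: 28, 35, 28, 28, 35 days — a mix of 28 and 35. Every date is a Thursday.
Each is the 3rd Thursday of its month.
3rd Thursday of August 2005: Aug 18 2005.
3rd Thursday of September 2005: Sep 15 2005.
October 2005 — 3rd Thursday is Oct 20 2005.
November 2005 — 3rd Thursday is Nov 17 2005.
December 2005 — 3rd Thursday is Dec 15 2005.
January 2006 — 3rd Thursday is Jan 19 2006.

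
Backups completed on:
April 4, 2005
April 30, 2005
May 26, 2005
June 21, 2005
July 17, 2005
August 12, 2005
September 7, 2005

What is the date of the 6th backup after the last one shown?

February 10, 2006

Gaps between consecutive events: 26, 26, 26, 26, 26, 26 days — a constant 26-day interval.
September 7, 2005 + 26 days = October 3, 2005.
October 3, 2005 + 26 days = October 29, 2005.
October 29, 2005 + 26 days = November 24, 2005.
November 24, 2005 + 26 days = December 20, 2005.
December 20, 2005 + 26 days = January 15, 2006.
January 15, 2006 + 26 days = February 10, 2006.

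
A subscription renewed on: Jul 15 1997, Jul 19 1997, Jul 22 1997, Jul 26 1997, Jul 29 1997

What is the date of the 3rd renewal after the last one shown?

Every event lands on a Tuesday or Saturday (gaps cycle 4, 3, 4, 3).
So the schedule is: every Tuesday and Saturday.
Next Saturday: Aug 2 1997.
The following Tuesday is Aug 5 1997.
Next Saturday: Aug 9 1997.

Aug 9 1997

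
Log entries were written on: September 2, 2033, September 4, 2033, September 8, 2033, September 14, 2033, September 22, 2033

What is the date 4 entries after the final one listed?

November 13, 2033

The spacing grows by 2 each time: 2, 4, 6, 8 days.
Next gap: 10 days. September 22, 2033 + 10 days = October 2, 2033.
Next gap: 12 days. October 2, 2033 + 12 days = October 14, 2033.
Next gap: 14 days. October 14, 2033 + 14 days = October 28, 2033.
Next gap: 16 days. October 28, 2033 + 16 days = November 13, 2033.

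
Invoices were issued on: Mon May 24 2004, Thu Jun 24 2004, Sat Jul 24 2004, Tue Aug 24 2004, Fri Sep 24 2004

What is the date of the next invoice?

Sun Oct 24 2004

The day-of-month is always 24 (31, 30, 31, 31 days between events).
So this recurs on the 24th of each month.
Next: October 2004 → Sun Oct 24 2004.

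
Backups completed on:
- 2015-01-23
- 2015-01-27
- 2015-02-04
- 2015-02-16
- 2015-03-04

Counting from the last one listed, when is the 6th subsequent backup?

The spacing grows by 4 each time: 4, 8, 12, 16 days.
Next gap: 20 days. 2015-03-04 + 20 days = 2015-03-24.
Next gap: 24 days. 2015-03-24 + 24 days = 2015-04-17.
Next gap: 28 days. 2015-04-17 + 28 days = 2015-05-15.
Next gap: 32 days. 2015-05-15 + 32 days = 2015-06-16.
Next gap: 36 days. 2015-06-16 + 36 days = 2015-07-22.
Next gap: 40 days. 2015-07-22 + 40 days = 2015-08-31.

2015-08-31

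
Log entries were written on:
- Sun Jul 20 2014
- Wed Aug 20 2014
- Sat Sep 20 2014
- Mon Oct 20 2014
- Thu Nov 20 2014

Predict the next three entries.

Each date is the 20th; the gaps (31, 31, 30, 31) track the month lengths.
The rule is the 20th of each month.
December 2014: Sat Dec 20 2014.
January 2015: Tue Jan 20 2015.
February 2015: Fri Feb 20 2015.

Sat Dec 20 2014, Tue Jan 20 2015, Fri Feb 20 2015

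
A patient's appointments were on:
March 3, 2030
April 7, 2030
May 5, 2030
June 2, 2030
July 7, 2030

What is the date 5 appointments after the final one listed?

These are Sundays at 28- or 35-day spacing (35, 28, 28, 35).
The pattern: 1st Sunday of the month.
1st Sunday of August 2030: August 4, 2030.
1st Sunday of September 2030: September 1, 2030.
1st Sunday of October 2030: October 6, 2030.
1st Sunday of November 2030: November 3, 2030.
December 2030 — 1st Sunday is December 1, 2030.

December 1, 2030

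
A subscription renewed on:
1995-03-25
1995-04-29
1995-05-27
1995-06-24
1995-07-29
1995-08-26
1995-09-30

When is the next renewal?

1995-10-28

Every date is a Saturday; gaps 35, 28, 28, 35, 28, 35 days.
Each is the last Saturday of its month (at least one falls on the 29th or later, ruling out '4th Saturday').
Last Saturday of October 1995: 1995-10-28.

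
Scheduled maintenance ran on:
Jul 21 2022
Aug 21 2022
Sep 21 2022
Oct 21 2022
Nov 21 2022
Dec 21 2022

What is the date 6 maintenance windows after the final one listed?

Each date is the 21st; the gaps (31, 31, 30, 31, 30) track the month lengths.
The rule is the 21st of each month.
January 2023: Jan 21 2023.
February 2023: Feb 21 2023.
Next: March 2023 → Mar 21 2023.
April 2023: Apr 21 2023.
May 2023: May 21 2023.
Next: June 2023 → Jun 21 2023.

Jun 21 2023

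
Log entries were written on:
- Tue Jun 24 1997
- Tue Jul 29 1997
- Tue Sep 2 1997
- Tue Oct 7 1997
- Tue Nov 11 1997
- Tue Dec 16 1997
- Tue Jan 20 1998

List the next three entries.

Every event comes 35 days after the last (35, 35, 35, 35, 35, 35).
Tue Jan 20 1998 + 35 days = Tue Feb 24 1998.
Tue Feb 24 1998 + 35 days = Tue Mar 31 1998.
Tue Mar 31 1998 + 35 days = Tue May 5 1998.

Tue Feb 24 1998, Tue Mar 31 1998, Tue May 5 1998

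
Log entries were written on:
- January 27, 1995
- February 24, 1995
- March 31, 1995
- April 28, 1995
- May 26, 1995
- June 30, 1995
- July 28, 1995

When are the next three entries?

August 25, 1995; September 29, 1995; October 27, 1995

These are Fridays with 28, 35, 28, 28, 35, 28-day gaps.
Each is the final Friday of its month — March 31, 1995 is past the 28th, so '4th Friday' doesn't fit.
August 1995 ends with Friday August 25, 1995.
Last Friday of September 1995: September 29, 1995.
October 1995 ends with Friday October 27, 1995.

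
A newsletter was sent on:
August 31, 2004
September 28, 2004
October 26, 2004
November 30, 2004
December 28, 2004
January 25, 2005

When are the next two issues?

February 22, 2005; March 29, 2005

These are Tuesdays with 28, 28, 35, 28, 28-day gaps.
Each is the final Tuesday of its month — August 31, 2004 is past the 28th, so '4th Tuesday' doesn't fit.
Last Tuesday of February 2005: February 22, 2005.
March 2005 ends with Tuesday March 29, 2005.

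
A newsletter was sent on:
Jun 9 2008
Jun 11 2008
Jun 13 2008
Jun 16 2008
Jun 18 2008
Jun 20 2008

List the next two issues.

Jun 23 2008, Jun 25 2008

Every event lands on a Monday or Wednesday or Friday (gaps cycle 2, 2, 3, 2, 2).
So the schedule is: every Monday, Wednesday and Friday.
Next Monday: Jun 23 2008.
The following Wednesday is Jun 25 2008.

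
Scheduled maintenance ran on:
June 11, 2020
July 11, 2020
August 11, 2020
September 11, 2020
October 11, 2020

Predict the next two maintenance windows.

Gaps: 30, 31, 31, 30 days — not constant. Every event is on the 11th of the month.
Pattern: the 11th of each month.
Next: November 2020 → November 11, 2020.
December 2020: December 11, 2020.

November 11, 2020; December 11, 2020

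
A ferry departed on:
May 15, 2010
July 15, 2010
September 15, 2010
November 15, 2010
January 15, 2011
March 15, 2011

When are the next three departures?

May 15, 2011; July 15, 2011; September 15, 2011

The day-of-month is always 15 (61, 62, 61, 61, 59 days between events).
So this recurs on the 15th of every 2 months.
May 2011: May 15, 2011.
July 2011: July 15, 2011.
September 2011: September 15, 2011.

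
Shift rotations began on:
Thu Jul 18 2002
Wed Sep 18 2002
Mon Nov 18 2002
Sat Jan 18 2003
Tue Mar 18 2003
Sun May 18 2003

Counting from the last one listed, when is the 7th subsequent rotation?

Sun Jul 18 2004

Each date is the 18th; the gaps (62, 61, 61, 59, 61) track the month lengths.
The rule is the 18th of every 2 months.
Next: July 2003 → Fri Jul 18 2003.
September 2003: Thu Sep 18 2003.
Next: November 2003 → Tue Nov 18 2003.
January 2004: Sun Jan 18 2004.
Next: March 2004 → Thu Mar 18 2004.
Next: May 2004 → Tue May 18 2004.
Next: July 2004 → Sun Jul 18 2004.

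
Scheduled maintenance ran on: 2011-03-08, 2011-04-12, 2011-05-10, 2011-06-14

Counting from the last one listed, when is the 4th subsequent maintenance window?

2011-10-11

All dates are Tuesdays, 35, 28, 35 days apart.
Specifically, the 2nd Tuesday of each month.
July 2011 — 2nd Tuesday is 2011-07-12.
2nd Tuesday of August 2011: 2011-08-09.
2nd Tuesday of September 2011: 2011-09-13.
2nd Tuesday of October 2011: 2011-10-11.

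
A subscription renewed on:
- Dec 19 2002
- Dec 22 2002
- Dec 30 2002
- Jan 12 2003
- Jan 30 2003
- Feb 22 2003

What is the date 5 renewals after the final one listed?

Aug 31 2003

Gaps: 3, 8, 13, 18, 23 days — each gap is 5 larger than the previous one.
Next gap: 28 days. Feb 22 2003 + 28 days = Mar 22 2003.
Next gap: 33 days. Mar 22 2003 + 33 days = Apr 24 2003.
Next gap: 38 days. Apr 24 2003 + 38 days = Jun 1 2003.
Next gap: 43 days. Jun 1 2003 + 43 days = Jul 14 2003.
Next gap: 48 days. Jul 14 2003 + 48 days = Aug 31 2003.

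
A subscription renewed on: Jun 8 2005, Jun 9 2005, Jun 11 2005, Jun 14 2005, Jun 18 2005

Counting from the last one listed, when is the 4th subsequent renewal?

Jul 14 2005

Intervals are 1, 2, 3, 4 days — an arithmetic progression with common difference 1.
Next gap: 5 days. Jun 18 2005 + 5 days = Jun 23 2005.
Next gap: 6 days. Jun 23 2005 + 6 days = Jun 29 2005.
Next gap: 7 days. Jun 29 2005 + 7 days = Jul 6 2005.
Next gap: 8 days. Jul 6 2005 + 8 days = Jul 14 2005.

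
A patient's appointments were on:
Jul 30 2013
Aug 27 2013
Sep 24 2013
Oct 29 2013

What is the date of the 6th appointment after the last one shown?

All Tuesdays; the gaps (28, 28, 35) vary with month length.
This is the last Tuesday of each month.
November 2013 ends with Tuesday Nov 26 2013.
Last Tuesday of December 2013: Dec 31 2013.
Last Tuesday of January 2014: Jan 28 2014.
Last Tuesday of February 2014: Feb 25 2014.
Last Tuesday of March 2014: Mar 25 2014.
April 2014 ends with Tuesday Apr 29 2014.

Apr 29 2014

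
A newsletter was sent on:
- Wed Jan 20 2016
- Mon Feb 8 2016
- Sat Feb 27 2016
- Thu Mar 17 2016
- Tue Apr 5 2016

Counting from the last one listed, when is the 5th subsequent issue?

Every event comes 19 days after the last (19, 19, 19, 19).
Tue Apr 5 2016 + 19 days = Sun Apr 24 2016.
Sun Apr 24 2016 + 19 days = Fri May 13 2016.
Fri May 13 2016 + 19 days = Wed Jun 1 2016.
Wed Jun 1 2016 + 19 days = Mon Jun 20 2016.
Mon Jun 20 2016 + 19 days = Sat Jul 9 2016.

Sat Jul 9 2016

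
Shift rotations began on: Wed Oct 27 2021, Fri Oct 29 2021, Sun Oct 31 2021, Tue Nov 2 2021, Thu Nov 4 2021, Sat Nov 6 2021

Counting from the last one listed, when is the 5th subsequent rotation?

Tue Nov 16 2021

The spacing is 2, 2, 2, 2, 2 days — always 2 days.
Sat Nov 6 2021 + 2 days = Mon Nov 8 2021.
Mon Nov 8 2021 + 2 days = Wed Nov 10 2021.
Wed Nov 10 2021 + 2 days = Fri Nov 12 2021.
Fri Nov 12 2021 + 2 days = Sun Nov 14 2021.
Sun Nov 14 2021 + 2 days = Tue Nov 16 2021.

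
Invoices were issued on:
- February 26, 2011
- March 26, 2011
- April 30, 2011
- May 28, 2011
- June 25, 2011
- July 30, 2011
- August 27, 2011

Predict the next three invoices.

September 24, 2011; October 29, 2011; November 26, 2011

All Saturdays; the gaps (28, 35, 28, 28, 35, 28) vary with month length.
This is the last Saturday of each month.
September 2011 ends with Saturday September 24, 2011.
Last Saturday of October 2011: October 29, 2011.
Last Saturday of November 2011: November 26, 2011.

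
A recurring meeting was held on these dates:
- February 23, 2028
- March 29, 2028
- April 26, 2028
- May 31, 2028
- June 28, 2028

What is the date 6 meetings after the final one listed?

December 27, 2028

All Wednesdays; the gaps (35, 28, 35, 28) vary with month length.
This is the last Wednesday of each month.
July 2028 ends with Wednesday July 26, 2028.
August 2028 ends with Wednesday August 30, 2028.
September 2028 ends with Wednesday September 27, 2028.
Last Wednesday of October 2028: October 25, 2028.
November 2028 ends with Wednesday November 29, 2028.
Last Wednesday of December 2028: December 27, 2028.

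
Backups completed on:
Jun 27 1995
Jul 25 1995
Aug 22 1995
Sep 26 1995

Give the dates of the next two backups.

Oct 24 1995, Nov 28 1995

Gaps: 28, 28, 35 days — a mix of 28 and 35. Every date is a Tuesday.
Each is the 4th Tuesday of its month.
October 1995 — 4th Tuesday is Oct 24 1995.
November 1995 — 4th Tuesday is Nov 28 1995.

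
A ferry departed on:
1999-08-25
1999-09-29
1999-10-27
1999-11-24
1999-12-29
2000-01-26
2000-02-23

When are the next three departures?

2000-03-29, 2000-04-26, 2000-05-31

Every date is a Wednesday; gaps 35, 28, 28, 35, 28, 28 days.
Each is the last Wednesday of its month (at least one falls on the 29th or later, ruling out '4th Wednesday').
Last Wednesday of March 2000: 2000-03-29.
April 2000 ends with Wednesday 2000-04-26.
May 2000 ends with Wednesday 2000-05-31.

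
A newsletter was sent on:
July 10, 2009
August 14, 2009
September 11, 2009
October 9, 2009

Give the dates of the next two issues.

November 13, 2009; December 11, 2009

All dates are Fridays, 35, 28, 28 days apart.
Specifically, the 2nd Friday of each month.
2nd Friday of November 2009: November 13, 2009.
December 2009 — 2nd Friday is December 11, 2009.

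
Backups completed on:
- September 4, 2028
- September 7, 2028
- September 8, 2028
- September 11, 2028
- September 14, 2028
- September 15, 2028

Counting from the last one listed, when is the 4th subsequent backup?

Every event lands on a Monday or Thursday or Friday (gaps cycle 3, 1, 3, 3, 1).
So the schedule is: every Monday, Thursday and Friday.
The following Monday is September 18, 2028.
The following Thursday is September 21, 2028.
The following Friday is September 22, 2028.
Next Monday: September 25, 2028.

September 25, 2028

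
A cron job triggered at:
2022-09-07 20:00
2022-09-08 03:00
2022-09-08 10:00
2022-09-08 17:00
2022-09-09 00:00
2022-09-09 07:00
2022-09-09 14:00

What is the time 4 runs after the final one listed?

2022-09-10 18:00

Gaps: 7, 7, 7, 7, 7, 7 hours — each event is 7 hours after the previous one.
2022-09-09 14:00 + 7 h = 2022-09-09 21:00.
2022-09-09 21:00 + 7 h = 2022-09-10 04:00.
2022-09-10 04:00 + 7 h = 2022-09-10 11:00.
2022-09-10 11:00 + 7 h = 2022-09-10 18:00.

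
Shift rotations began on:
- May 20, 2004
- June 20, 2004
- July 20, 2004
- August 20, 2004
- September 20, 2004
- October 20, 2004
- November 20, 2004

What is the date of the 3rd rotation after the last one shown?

February 20, 2005

Gaps: 31, 30, 31, 31, 30, 31 days — not constant. Every event is on the 20th of the month.
Pattern: the 20th of each month.
Next: December 2004 → December 20, 2004.
January 2005: January 20, 2005.
February 2005: February 20, 2005.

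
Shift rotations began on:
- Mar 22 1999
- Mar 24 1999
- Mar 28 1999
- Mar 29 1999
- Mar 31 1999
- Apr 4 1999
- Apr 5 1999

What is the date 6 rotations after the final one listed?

Apr 19 1999

Every event lands on a Monday or Wednesday or Sunday (gaps cycle 2, 4, 1, 2, 4, 1).
So the schedule is: every Monday, Wednesday and Sunday.
The following Wednesday is Apr 7 1999.
The following Sunday is Apr 11 1999.
Next Monday: Apr 12 1999.
The following Wednesday is Apr 14 1999.
The following Sunday is Apr 18 1999.
The following Monday is Apr 19 1999.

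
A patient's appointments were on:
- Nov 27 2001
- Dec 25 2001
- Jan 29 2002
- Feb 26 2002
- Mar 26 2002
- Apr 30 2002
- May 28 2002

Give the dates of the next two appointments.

Every date is a Tuesday; gaps 28, 35, 28, 28, 35, 28 days.
Each is the last Tuesday of its month (at least one falls on the 29th or later, ruling out '4th Tuesday').
June 2002 ends with Tuesday Jun 25 2002.
Last Tuesday of July 2002: Jul 30 2002.

Jun 25 2002, Jul 30 2002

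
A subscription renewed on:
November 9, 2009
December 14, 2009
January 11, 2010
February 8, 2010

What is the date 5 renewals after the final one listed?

Gaps: 35, 28, 28 days — a mix of 28 and 35. Every date is a Monday.
Each is the 2nd Monday of its month.
March 2010 — 2nd Monday is March 8, 2010.
April 2010 — 2nd Monday is April 12, 2010.
May 2010 — 2nd Monday is May 10, 2010.
June 2010 — 2nd Monday is June 14, 2010.
July 2010 — 2nd Monday is July 12, 2010.

July 12, 2010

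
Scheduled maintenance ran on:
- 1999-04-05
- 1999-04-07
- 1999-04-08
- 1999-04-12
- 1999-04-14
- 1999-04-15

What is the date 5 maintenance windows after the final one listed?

The gap pattern 2, 1, 4, 2, 1 repeats every 3 events.
These are the Mondays, Wednesdays and Thursdays of each week.
Next Monday: 1999-04-19.
The following Wednesday is 1999-04-21.
The following Thursday is 1999-04-22.
Next Monday: 1999-04-26.
Next Wednesday: 1999-04-28.

1999-04-28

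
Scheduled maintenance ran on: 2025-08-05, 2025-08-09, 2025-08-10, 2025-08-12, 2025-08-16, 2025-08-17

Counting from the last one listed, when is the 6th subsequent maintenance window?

Gaps: 4, 1, 2, 4, 1 days — not constant, but cyclic with period 3.
The events fall on every Tuesday, Saturday and Sunday.
Next Tuesday: 2025-08-19.
Next Saturday: 2025-08-23.
Next Sunday: 2025-08-24.
Next Tuesday: 2025-08-26.
Next Saturday: 2025-08-30.
The following Sunday is 2025-08-31.

2025-08-31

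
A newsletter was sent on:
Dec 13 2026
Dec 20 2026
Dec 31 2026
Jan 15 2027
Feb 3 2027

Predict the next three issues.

Feb 26 2027, Mar 25 2027, Apr 25 2027

Gaps: 7, 11, 15, 19 days — each gap is 4 larger than the previous one.
Next gap: 23 days. Feb 3 2027 + 23 days = Feb 26 2027.
Next gap: 27 days. Feb 26 2027 + 27 days = Mar 25 2027.
Next gap: 31 days. Mar 25 2027 + 31 days = Apr 25 2027.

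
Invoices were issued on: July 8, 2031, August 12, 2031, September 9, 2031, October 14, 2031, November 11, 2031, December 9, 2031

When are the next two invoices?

These are Tuesdays at 28- or 35-day spacing (35, 28, 35, 28, 28).
The pattern: 2nd Tuesday of the month.
January 2032 — 2nd Tuesday is January 13, 2032.
2nd Tuesday of February 2032: February 10, 2032.

January 13, 2032; February 10, 2032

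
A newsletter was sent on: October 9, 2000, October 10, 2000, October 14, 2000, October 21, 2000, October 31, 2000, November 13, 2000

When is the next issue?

The spacing grows by 3 each time: 1, 4, 7, 10, 13 days.
Next gap: 16 days. November 13, 2000 + 16 days = November 29, 2000.

November 29, 2000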